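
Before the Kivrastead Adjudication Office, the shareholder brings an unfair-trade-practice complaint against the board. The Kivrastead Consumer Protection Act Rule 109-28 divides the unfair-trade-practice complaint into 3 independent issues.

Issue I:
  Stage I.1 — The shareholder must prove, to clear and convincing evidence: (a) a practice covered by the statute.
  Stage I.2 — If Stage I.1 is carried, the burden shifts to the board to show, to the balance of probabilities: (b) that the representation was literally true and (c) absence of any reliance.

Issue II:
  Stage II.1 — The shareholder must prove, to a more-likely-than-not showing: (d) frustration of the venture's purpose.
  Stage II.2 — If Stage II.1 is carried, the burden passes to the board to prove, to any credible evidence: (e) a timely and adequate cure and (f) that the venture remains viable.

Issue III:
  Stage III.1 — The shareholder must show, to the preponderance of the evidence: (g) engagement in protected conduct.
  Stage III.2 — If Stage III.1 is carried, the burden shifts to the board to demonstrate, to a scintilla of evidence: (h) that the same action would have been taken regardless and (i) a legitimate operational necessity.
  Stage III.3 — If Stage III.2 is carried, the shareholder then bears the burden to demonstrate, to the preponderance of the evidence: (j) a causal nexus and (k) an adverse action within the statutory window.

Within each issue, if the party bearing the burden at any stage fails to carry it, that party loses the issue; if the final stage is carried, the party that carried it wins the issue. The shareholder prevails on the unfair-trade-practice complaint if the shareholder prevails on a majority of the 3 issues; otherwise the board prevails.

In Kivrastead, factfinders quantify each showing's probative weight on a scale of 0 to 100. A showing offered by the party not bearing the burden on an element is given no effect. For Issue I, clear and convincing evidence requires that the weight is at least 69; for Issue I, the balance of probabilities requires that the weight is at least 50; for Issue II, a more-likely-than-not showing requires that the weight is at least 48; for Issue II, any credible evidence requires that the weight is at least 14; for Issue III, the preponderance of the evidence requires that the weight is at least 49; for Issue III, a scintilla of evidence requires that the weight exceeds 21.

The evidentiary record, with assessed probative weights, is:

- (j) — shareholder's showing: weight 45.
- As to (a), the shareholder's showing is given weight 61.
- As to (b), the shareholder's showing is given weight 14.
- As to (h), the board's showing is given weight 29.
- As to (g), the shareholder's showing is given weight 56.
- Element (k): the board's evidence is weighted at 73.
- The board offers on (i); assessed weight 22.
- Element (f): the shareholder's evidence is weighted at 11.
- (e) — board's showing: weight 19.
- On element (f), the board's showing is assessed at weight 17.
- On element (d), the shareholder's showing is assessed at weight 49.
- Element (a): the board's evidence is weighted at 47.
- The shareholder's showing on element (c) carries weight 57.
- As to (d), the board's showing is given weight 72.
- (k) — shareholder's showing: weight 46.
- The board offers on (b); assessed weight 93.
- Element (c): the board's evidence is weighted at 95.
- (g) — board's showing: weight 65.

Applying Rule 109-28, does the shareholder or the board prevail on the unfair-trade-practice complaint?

— Issue I —
At Stage I.1 the shareholder must meet clear and convincing evidence (weight is at least 69): on (a) the weight is 61 (the board's 47 is given no effect), which does not reach 69, so (a) does not meet the standard.
  Not every element is met, so the shareholder fails to carry Stage I.1.
So the board prevails on this issue.
— Issue II —
At Stage II.1 the shareholder must meet a more-likely-than-not showing (weight is at least 48): on (d) the weight is 49 (the board's 72 is given no effect), ≥ 48, so (d) meets the standard.
  All elements met. The burden passes to the board.
At Stage II.2 the board must meet any credible evidence (weight is at least 14): on (e) the weight is 19, ≥ 14, so (e) meets the standard; on (f) the weight is 17 (the shareholder's 11 is given no effect), which does reach 14, so (f) meets the standard.
  All elements met at the final stage.
All stages carried — the board prevails on this issue.
— Issue III —
At Stage III.1 the shareholder must meet the preponderance of the evidence (weight is at least 49): on (g) the weight is 56 (the board's 65 is given no effect), which does reach 49, so (g) meets the standard.
  Stage III.1 carried; the burden shifts to the board.
At Stage III.2 the board must meet a scintilla of evidence (weight exceeds 21): on (h) the weight is 29, > 21, so (h) meets the standard; on (i) the weight is 22, which does exceed 21, so (i) meets the standard.
  Stage III.2 carried; the burden shifts to the shareholder.
At Stage III.3 the shareholder must meet the preponderance of the evidence (weight is at least 49): on (j) the weight is 45, which does not reach 49, so (j) does not meet the standard; on (k) the weight is 46 (the board's 73 is given no effect), < 49, so (k) does not meet the standard.
  The shareholder does not carry Stage III.3.
The analysis ends at Stage III.3; the board prevails on this issue.
Per-issue: Issue I → board; Issue II → board; Issue III → board. The shareholder must prevail on a majority of issues; overall, the board prevails.

board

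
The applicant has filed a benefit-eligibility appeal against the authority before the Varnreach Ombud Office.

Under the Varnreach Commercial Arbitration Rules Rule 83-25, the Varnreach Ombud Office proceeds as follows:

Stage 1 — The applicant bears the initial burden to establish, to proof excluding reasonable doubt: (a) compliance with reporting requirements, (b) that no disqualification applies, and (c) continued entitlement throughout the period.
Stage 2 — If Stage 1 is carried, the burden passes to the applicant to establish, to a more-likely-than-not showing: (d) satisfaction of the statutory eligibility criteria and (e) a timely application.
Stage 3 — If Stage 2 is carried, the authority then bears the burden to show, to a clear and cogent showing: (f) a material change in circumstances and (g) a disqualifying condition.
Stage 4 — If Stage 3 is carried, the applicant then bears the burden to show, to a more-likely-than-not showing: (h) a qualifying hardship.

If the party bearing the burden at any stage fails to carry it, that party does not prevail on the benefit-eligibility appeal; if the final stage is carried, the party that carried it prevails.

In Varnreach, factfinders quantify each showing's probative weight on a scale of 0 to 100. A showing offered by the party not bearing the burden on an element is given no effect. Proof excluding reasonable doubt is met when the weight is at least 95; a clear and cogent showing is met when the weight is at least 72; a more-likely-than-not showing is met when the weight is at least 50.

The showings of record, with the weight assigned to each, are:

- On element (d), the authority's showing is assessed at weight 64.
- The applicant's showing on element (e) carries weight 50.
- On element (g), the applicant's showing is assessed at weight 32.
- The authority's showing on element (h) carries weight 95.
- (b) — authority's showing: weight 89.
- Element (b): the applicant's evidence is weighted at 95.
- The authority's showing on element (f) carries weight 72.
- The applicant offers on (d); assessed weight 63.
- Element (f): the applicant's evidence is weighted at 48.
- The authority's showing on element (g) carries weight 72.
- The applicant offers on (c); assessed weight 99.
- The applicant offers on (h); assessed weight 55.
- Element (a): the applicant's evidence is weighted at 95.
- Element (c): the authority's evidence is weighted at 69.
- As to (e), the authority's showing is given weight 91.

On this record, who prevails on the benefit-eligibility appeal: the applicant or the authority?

applicant

Stage 1 (applicant, proof excluding reasonable doubt, weight is at least 95): (a) 95 ≥ 95 — meets; (b) 95 (authority's 89 disregarded) ≥ 95 — meets; (c) 99 (authority's 69 disregarded) ≥ 95 — meets.
  Stage 1 is satisfied; the applicant continues to bear the burden.
Stage 2 (applicant, a more-likely-than-not showing, weight is at least 50): (d) 63 (authority's 64 disregarded) ≥ 50 — meets; (e) 50 (authority's 91 disregarded) ≥ 50 — meets.
  Stage 2 is satisfied; the onus moves to the authority.
Stage 3 (authority, a clear and cogent showing, weight is at least 72): (f) 72 (applicant's 48 disregarded) ≥ 72 — meets; (g) 72 (applicant's 32 disregarded) ≥ 72 — meets.
  The authority carries Stage 3; the applicant now bears the burden.
Stage 4 (applicant, a more-likely-than-not showing, weight is at least 50): (h) 55 (authority's 95 disregarded) ≥ 50 — meets.
  Stage 4 carried; the final stage is satisfied.
All stages carried — the applicant prevails.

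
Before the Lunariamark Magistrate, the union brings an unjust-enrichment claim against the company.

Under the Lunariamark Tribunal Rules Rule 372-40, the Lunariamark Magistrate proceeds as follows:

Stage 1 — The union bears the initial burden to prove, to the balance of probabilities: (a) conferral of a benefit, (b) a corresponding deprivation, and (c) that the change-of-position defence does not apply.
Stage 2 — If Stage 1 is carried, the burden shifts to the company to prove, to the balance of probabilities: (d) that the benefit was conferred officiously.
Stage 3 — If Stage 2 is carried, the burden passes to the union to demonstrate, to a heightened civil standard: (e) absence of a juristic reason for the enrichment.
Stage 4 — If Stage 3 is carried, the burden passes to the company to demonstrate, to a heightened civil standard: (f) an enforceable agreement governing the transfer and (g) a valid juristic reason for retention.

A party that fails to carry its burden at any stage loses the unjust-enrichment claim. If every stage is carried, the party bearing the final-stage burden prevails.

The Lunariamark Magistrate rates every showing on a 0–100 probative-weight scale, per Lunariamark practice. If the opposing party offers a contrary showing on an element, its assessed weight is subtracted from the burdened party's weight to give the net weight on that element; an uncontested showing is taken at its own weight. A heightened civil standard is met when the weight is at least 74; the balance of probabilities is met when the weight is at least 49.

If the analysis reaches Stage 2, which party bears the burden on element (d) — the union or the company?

company

Stage 2's rule assigns the burden to the company (to the balance of probabilities).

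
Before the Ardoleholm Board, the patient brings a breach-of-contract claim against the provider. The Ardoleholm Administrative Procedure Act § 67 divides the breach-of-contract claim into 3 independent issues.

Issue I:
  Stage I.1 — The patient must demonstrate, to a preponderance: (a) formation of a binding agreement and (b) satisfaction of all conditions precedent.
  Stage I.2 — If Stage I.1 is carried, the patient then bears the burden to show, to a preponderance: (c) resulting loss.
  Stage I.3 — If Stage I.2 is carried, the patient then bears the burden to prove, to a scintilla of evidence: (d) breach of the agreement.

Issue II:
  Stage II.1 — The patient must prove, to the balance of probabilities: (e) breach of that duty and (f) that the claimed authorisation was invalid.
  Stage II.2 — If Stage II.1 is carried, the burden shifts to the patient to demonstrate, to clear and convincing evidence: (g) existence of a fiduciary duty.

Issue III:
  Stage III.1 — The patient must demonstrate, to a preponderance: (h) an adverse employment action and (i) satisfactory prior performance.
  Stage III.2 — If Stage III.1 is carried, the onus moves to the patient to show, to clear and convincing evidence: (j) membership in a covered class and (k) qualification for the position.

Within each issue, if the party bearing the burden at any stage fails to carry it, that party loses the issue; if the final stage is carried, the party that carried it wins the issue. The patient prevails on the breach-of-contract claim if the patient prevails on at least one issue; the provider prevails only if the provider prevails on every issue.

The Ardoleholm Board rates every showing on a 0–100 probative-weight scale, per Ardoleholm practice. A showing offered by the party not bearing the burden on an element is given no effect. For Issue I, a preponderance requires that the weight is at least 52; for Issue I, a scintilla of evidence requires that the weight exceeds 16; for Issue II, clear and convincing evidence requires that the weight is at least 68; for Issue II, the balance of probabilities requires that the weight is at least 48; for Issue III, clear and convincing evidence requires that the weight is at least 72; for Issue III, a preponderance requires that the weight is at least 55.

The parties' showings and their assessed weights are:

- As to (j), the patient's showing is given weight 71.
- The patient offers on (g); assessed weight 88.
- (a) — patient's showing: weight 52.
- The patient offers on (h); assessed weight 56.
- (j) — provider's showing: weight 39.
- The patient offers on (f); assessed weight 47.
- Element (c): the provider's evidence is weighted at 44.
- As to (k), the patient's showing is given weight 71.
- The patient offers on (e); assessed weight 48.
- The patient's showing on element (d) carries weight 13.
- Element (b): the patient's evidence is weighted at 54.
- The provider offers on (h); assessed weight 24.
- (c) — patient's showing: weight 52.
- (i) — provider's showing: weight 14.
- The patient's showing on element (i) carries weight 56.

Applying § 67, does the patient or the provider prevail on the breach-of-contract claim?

provider

— Issue I —
Stage I.1 — burden on patient; standard: a preponderance (weight is at least 52).
    (a): 52 ≥ 52 [met]
    (b): 54 ≥ 52 [met]
  All elements met. The patient retains the burden for Stage I.2.
Stage I.2 — burden on patient; standard: a preponderance (weight is at least 52).
    (c): 52 (provider's 44 disregarded) ≥ 52 [met]
  All elements met. The patient retains the burden for Stage I.3.
Stage I.3 — burden on patient; standard: a scintilla of evidence (weight exceeds 16).
    (d): 13 ≤ 16 [not met]
  Not every element is met, so the patient fails to carry Stage I.3.
The provider prevails on this issue.
— Issue II —
At Stage II.1 the patient must meet the balance of probabilities (weight is at least 48): on (e) the weight is 48, ≥ 48, so (e) meets the standard; on (f) the weight is 47, which does not reach 48, so (f) does not meet the standard.
  The patient does not carry Stage II.1.
So the provider prevails on this issue.
— Issue III —
Stage III.1 — burden on patient; standard: a preponderance (weight is at least 55).
    (h): 56 (provider's 24 disregarded) ≥ 55 [met]
    (i): 56 (provider's 14 disregarded) ≥ 55 [met]
  Stage III.1 is satisfied; the patient continues to bear the burden.
Stage III.2 — burden on patient; standard: clear and convincing evidence (weight is at least 72).
    (j): 71 (provider's 39 disregarded) < 72 [not met]
    (k): 71 < 72 [not met]
  The patient does not carry Stage III.2.
The provider prevails on this issue.
Per-issue: Issue I → provider; Issue II → provider; Issue III → provider. The patient must prevail on at least one issue; overall, the provider prevails.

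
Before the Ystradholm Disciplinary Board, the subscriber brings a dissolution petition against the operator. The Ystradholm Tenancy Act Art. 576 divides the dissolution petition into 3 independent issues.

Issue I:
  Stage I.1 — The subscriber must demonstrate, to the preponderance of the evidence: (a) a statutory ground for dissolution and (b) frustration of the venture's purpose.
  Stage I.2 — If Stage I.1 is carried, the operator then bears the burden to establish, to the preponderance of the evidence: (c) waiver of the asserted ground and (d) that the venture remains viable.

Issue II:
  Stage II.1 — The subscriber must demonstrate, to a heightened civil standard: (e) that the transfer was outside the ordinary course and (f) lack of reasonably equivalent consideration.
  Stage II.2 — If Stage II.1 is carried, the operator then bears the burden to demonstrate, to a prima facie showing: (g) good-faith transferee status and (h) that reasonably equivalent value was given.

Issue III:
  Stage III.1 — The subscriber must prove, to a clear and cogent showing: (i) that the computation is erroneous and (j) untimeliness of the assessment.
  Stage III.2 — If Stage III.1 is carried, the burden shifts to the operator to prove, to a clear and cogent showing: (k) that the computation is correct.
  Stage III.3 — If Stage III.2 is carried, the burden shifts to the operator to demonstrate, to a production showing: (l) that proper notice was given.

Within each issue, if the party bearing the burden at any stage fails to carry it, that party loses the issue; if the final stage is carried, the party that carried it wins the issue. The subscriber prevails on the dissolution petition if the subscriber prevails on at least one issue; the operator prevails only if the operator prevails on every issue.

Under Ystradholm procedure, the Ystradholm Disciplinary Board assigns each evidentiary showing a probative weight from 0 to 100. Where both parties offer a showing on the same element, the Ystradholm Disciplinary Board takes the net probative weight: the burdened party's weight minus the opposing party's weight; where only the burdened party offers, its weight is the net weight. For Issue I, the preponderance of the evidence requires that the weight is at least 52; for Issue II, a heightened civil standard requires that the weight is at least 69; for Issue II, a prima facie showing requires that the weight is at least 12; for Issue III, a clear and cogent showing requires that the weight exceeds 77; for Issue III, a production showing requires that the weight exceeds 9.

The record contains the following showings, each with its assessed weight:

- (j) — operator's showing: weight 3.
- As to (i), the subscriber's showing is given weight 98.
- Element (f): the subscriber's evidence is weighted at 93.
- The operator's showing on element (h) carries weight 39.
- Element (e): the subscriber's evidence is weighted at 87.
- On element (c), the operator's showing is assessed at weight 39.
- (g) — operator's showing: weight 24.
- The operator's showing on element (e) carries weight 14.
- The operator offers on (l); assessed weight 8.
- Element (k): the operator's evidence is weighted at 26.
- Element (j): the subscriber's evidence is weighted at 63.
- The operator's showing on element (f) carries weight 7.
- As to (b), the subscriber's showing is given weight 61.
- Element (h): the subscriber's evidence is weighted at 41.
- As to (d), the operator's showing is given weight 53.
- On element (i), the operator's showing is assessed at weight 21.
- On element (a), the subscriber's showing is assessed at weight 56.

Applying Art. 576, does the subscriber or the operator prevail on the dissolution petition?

— Issue I —
Stage I.1 (subscriber, the preponderance of the evidence, weight is at least 52): (a) 56 ≥ 52 — meets; (b) 61 ≥ 52 — meets.
  All elements met. The burden passes to the operator.
Stage I.2 (operator, the preponderance of the evidence, weight is at least 52): (c) 39 < 52 — fails; (d) 53 ≥ 52 — meets.
  Stage I.2 not carried; the operator fails its burden.
The analysis ends at Stage I.2; the subscriber prevails on this issue.
— Issue II —
Stage II.1 (subscriber, a heightened civil standard, weight is at least 69): (e) net 87−14=73 ≥ 69 — meets; (f) net 93−7=86 ≥ 69 — meets.
  Stage II.1 carried; the burden shifts to the operator.
Stage II.2 (operator, a prima facie showing, weight is at least 12): (g) 24 ≥ 12 — meets; (h) net 39−41=-2 < 12 — fails.
  Not every element is met, so the operator fails to carry Stage II.2.
The subscriber prevails on this issue.
— Issue III —
Stage III.1 (subscriber, a clear and cogent showing, weight exceeds 77): (i) net 98−21=77 ≤ 77 — fails; (j) net 63−3=60 ≤ 77 — fails.
  Not every element is met, so the subscriber fails to carry Stage III.1.
The analysis ends at Stage III.1; the operator prevails on this issue.
Per-issue: Issue I → subscriber; Issue II → subscriber; Issue III → operator. The subscriber must prevail on at least one issue; overall, the subscriber prevails.

subscriber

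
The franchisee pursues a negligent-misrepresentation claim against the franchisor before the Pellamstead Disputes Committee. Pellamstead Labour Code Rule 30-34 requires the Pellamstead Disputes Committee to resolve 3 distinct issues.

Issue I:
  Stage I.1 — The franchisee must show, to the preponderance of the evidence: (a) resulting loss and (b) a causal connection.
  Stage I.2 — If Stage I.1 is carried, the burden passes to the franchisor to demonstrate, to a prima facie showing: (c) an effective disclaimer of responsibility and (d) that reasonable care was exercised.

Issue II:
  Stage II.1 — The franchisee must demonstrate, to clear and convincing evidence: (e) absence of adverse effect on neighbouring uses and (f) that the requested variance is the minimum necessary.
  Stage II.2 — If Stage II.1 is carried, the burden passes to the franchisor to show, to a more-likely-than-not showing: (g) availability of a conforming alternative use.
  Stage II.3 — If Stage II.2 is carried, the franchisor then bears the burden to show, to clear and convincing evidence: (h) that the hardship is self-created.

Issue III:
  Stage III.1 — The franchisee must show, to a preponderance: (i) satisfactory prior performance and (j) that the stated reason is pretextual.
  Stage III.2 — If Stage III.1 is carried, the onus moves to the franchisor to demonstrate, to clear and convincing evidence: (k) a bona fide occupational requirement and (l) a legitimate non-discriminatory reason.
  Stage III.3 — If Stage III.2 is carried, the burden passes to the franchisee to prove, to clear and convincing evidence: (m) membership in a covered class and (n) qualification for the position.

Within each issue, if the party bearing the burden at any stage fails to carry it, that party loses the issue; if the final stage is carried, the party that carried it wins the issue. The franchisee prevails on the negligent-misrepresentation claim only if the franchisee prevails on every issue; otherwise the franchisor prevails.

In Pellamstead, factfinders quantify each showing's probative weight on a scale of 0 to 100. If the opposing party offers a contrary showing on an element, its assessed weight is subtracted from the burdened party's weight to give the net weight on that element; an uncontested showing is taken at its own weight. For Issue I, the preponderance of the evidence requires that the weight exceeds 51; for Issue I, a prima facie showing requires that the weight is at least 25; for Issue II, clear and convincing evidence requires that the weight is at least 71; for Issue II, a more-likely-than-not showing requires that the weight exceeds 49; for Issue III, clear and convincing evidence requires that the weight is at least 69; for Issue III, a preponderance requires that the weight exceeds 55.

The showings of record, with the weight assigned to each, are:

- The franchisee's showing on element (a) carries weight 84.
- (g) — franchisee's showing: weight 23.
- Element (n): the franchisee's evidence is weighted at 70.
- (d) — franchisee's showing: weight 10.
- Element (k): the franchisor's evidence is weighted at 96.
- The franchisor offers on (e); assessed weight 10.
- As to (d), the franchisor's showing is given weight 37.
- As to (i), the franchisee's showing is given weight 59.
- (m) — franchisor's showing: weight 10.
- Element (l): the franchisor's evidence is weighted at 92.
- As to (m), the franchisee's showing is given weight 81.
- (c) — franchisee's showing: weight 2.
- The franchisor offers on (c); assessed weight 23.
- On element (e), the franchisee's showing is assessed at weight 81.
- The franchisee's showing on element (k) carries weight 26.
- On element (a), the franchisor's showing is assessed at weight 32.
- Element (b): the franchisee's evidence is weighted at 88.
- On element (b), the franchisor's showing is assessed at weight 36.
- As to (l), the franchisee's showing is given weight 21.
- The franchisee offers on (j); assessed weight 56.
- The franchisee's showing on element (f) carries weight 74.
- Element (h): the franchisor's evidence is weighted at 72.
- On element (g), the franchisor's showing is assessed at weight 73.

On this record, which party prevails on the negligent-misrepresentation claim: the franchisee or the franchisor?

— Issue I —
Stage I.1 — burden on franchisee; standard: the preponderance of the evidence (weight exceeds 51).
    (a): 84 − 32 = 52 > 51 [met]
    (b): 88 − 36 = 52 > 51 [met]
  The franchisee carries Stage I.1; the franchisor now bears the burden.
Stage I.2 — burden on franchisor; standard: a prima facie showing (weight is at least 25).
    (c): 23 − 2 = 21 < 25 [not met]
    (d): 37 − 10 = 27 ≥ 25 [met]
  Not every element is met, so the franchisor fails to carry Stage I.2.
So the franchisee prevails on this issue.
— Issue II —
At Stage II.1 the franchisee must meet clear and convincing evidence (weight is at least 71): on (e) the weight is 81 less the opposing 10 gives net 71, which does reach 71, so (e) meets the standard; on (f) the weight is 74, which does reach 71, so (f) meets the standard.
  All elements met. The burden passes to the franchisor.
At Stage II.2 the franchisor must meet a more-likely-than-not showing (weight exceeds 49): on (g) the weight is 73 less the opposing 23 gives net 50, which does exceed 49, so (g) meets the standard.
  Stage II.2 carried; the burden remains with the franchisor.
At Stage II.3 the franchisor must meet clear and convincing evidence (weight is at least 71): on (h) the weight is 72, ≥ 71, so (h) meets the standard.
  Stage II.3 carried; the final stage is satisfied.
With every stage satisfied, the franchisor prevails on this issue.
— Issue III —
At Stage III.1 the franchisee must meet a preponderance (weight exceeds 55): on (i) the weight is 59, > 55, so (i) meets the standard; on (j) the weight is 56, > 55, so (j) meets the standard.
  The franchisee carries Stage III.1; the franchisor now bears the burden.
At Stage III.2 the franchisor must meet clear and convincing evidence (weight is at least 69): on (k) the weight is 96 less the opposing 26 gives net 70, which does reach 69, so (k) meets the standard; on (l) the weight is 92 less the opposing 21 gives net 71, ≥ 69, so (l) meets the standard.
  Stage III.2 is satisfied; the onus moves to the franchisee.
At Stage III.3 the franchisee must meet clear and convincing evidence (weight is at least 69): on (m) the weight is 81 less the opposing 10 gives net 71, ≥ 69, so (m) meets the standard; on (n) the weight is 70, which does reach 69, so (n) meets the standard.
  All elements met at the final stage.
All stages carried — the franchisee prevails on this issue.
Per-issue: Issue I → franchisee; Issue II → franchisor; Issue III → franchisee. The franchisee must prevail on every issue; overall, the franchisor prevails.

franchisor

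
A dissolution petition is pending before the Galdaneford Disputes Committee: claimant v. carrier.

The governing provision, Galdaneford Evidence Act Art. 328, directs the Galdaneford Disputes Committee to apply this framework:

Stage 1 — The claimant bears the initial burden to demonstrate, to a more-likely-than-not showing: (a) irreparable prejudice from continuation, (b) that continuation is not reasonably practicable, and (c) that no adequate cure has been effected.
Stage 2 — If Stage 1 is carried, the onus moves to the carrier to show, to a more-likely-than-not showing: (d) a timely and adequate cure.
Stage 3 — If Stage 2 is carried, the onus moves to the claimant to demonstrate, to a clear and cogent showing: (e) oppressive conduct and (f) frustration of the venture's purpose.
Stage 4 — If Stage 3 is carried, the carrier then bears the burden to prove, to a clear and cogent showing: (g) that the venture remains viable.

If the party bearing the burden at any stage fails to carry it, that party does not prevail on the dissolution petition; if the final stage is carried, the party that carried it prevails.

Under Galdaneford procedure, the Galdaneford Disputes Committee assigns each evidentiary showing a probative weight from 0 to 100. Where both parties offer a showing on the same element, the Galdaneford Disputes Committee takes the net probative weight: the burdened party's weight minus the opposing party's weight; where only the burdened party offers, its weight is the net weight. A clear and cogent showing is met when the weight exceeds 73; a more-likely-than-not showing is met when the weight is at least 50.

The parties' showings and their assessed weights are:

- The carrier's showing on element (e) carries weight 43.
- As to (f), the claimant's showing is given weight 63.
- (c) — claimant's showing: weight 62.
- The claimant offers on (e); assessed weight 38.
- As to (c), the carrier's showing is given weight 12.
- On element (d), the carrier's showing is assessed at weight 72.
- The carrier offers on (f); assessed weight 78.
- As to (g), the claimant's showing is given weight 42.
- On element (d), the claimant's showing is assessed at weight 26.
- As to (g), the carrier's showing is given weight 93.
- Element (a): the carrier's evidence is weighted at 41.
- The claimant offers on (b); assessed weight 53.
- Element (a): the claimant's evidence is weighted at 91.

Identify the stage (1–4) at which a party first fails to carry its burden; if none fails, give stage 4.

stage 2

Stage 1 (claimant, a more-likely-than-not showing, weight is at least 50): (a) net 91−41=50 ≥ 50 — meets; (b) 53 ≥ 50 — meets; (c) net 62−12=50 ≥ 50 — meets.
  Stage 1 carried; the burden shifts to the carrier.
Stage 2 (carrier, a more-likely-than-not showing, weight is at least 50): (d) net 72−26=46 < 50 — fails.
  The carrier does not carry Stage 2.
The analysis ends at Stage 2; the claimant prevails.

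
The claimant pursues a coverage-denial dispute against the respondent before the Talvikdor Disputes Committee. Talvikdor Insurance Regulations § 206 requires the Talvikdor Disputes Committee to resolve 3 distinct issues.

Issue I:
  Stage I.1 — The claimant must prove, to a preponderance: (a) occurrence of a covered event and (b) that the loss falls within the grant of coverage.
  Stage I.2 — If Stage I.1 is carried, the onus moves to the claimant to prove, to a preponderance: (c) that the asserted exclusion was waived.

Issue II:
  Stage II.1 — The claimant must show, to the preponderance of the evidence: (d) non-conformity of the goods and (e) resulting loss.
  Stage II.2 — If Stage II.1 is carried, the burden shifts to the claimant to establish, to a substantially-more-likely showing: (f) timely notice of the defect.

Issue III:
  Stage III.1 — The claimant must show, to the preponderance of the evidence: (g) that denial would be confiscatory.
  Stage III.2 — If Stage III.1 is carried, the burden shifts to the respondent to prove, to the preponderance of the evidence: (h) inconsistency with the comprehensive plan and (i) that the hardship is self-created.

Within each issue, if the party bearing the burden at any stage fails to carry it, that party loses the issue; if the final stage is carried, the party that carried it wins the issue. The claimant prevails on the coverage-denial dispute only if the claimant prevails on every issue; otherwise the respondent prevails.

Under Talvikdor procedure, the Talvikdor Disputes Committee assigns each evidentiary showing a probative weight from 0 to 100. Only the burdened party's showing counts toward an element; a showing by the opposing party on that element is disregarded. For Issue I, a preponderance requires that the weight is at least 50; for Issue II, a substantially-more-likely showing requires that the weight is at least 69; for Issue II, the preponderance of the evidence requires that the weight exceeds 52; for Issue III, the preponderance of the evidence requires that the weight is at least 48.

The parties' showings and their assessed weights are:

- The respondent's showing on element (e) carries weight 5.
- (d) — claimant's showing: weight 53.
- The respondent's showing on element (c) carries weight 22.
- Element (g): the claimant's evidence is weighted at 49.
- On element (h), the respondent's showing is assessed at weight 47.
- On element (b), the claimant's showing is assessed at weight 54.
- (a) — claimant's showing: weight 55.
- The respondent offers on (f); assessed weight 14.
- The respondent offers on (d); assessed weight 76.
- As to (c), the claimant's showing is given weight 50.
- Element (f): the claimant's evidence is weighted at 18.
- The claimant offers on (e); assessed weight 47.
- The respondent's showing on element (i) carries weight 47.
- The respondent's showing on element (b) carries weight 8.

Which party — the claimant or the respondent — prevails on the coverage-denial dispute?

respondent

— Issue I —
At Stage I.1 the claimant must meet a preponderance (weight is at least 50): on (a) the weight is 55, ≥ 50, so (a) meets the standard; on (b) the weight is 54 (the respondent's 8 is given no effect), which does reach 50, so (b) meets the standard.
  Stage I.1 carried; the burden remains with the claimant.
At Stage I.2 the claimant must meet a preponderance (weight is at least 50): on (c) the weight is 50 (the respondent's 22 is given no effect), which does reach 50, so (c) meets the standard.
  The claimant carries the last stage.
All stages carried — the claimant prevails on this issue.
— Issue II —
Stage II.1 — burden on claimant; standard: the preponderance of the evidence (weight exceeds 52).
    (d): 53 (respondent's 76 disregarded) > 52 [met]
    (e): 47 (respondent's 5 disregarded) ≤ 52 [not met]
  Stage II.1 not carried; the claimant fails its burden.
So the respondent prevails on this issue.
— Issue III —
Stage III.1 — burden on claimant; standard: the preponderance of the evidence (weight is at least 48).
    (g): 49 ≥ 48 [met]
  All elements met. The burden passes to the respondent.
Stage III.2 — burden on respondent; standard: the preponderance of the evidence (weight is at least 48).
    (h): 47 < 48 [not met]
    (i): 47 < 48 [not met]
  Not every element is met, so the respondent fails to carry Stage III.2.
The analysis ends at Stage III.2; the claimant prevails on this issue.
Per-issue: Issue I → claimant; Issue II → respondent; Issue III → claimant. The claimant must prevail on every issue; overall, the respondent prevails.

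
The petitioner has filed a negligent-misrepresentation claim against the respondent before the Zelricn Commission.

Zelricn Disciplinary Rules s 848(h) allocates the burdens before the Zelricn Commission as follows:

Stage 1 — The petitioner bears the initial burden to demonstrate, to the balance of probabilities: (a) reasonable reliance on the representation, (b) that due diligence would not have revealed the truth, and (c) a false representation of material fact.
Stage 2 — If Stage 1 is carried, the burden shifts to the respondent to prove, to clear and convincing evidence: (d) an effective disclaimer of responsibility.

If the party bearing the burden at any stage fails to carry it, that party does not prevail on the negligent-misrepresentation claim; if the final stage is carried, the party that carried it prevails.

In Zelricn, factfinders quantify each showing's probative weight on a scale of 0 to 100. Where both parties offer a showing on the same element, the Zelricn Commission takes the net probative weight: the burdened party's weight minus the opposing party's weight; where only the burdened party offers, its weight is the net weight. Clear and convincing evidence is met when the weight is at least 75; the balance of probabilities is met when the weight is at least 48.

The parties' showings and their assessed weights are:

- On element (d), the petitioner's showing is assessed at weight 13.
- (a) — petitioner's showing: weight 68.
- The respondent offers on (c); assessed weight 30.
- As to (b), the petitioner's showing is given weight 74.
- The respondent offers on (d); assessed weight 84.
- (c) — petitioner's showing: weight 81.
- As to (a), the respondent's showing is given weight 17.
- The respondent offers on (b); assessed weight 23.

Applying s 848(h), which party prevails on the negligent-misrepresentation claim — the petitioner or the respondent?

Stage 1 (petitioner, the balance of probabilities, weight is at least 48): (a) net 68−17=51 ≥ 48 — meets; (b) net 74−23=51 ≥ 48 — meets; (c) net 81−30=51 ≥ 48 — meets.
  All elements met. The burden passes to the respondent.
Stage 2 (respondent, clear and convincing evidence, weight is at least 75): (d) net 84−13=71 < 75 — fails.
  Not every element is met, so the respondent fails to carry Stage 2.
The petitioner prevails.

petitioner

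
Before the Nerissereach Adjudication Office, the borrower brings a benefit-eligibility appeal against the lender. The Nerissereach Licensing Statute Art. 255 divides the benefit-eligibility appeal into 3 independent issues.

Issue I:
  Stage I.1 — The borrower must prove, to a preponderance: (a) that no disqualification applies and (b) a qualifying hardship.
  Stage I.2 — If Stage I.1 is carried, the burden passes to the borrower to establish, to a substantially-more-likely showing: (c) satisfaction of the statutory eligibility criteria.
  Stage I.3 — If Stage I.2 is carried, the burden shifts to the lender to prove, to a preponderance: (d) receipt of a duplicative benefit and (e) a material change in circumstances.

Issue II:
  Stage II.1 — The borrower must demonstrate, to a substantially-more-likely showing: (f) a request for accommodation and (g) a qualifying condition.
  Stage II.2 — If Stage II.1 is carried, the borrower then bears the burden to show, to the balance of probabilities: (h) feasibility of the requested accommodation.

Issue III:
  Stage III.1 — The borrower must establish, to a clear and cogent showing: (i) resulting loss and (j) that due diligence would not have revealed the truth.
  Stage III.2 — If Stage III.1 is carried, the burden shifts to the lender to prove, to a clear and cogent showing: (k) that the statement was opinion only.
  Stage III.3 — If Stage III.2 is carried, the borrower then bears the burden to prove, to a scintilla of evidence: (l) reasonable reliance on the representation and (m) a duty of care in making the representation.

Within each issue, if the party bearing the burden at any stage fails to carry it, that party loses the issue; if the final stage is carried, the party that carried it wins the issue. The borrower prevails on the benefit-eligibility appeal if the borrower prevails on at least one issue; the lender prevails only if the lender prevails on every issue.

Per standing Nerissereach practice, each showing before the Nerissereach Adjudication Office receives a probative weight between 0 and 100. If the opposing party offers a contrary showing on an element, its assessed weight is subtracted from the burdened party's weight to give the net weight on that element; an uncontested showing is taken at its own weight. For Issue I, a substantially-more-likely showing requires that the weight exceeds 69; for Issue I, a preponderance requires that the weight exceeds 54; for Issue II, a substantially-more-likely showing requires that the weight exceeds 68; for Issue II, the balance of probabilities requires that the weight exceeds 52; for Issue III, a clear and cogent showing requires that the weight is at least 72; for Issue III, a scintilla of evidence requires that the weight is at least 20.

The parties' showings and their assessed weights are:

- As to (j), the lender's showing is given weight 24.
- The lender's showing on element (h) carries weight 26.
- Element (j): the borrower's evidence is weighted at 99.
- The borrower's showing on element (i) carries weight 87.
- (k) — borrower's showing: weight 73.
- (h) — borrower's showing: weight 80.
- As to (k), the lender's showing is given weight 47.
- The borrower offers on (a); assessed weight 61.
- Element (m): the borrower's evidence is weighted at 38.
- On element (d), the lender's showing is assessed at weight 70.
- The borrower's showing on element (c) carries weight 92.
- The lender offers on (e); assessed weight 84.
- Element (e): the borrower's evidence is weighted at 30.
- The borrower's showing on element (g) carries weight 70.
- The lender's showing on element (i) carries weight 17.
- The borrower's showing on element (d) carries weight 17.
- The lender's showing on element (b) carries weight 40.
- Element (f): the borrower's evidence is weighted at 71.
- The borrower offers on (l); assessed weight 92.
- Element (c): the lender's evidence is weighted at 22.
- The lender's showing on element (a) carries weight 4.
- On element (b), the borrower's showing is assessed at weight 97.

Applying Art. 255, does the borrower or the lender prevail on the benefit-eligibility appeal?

— Issue I —
Stage I.1 (borrower, a preponderance, weight exceeds 54): (a) net 61−4=57 > 54 — meets; (b) net 97−40=57 > 54 — meets.
  Stage I.1 carried; the burden remains with the borrower.
Stage I.2 (borrower, a substantially-more-likely showing, weight exceeds 69): (c) net 92−22=70 > 69 — meets.
  All elements met. The burden passes to the lender.
Stage I.3 (lender, a preponderance, weight exceeds 54): (d) net 70−17=53 ≤ 54 — fails; (e) net 84−30=54 ≤ 54 — fails.
  Not every element is met, so the lender fails to carry Stage I.3.
So the borrower prevails on this issue.
— Issue II —
Stage II.1 — burden on borrower; standard: a substantially-more-likely showing (weight exceeds 68).
    (f): 71 > 68 [met]
    (g): 70 > 68 [met]
  All elements met. The borrower retains the burden for Stage II.2.
Stage II.2 — burden on borrower; standard: the balance of probabilities (weight exceeds 52).
    (h): 80 − 26 = 54 > 52 [met]
  All elements met at the final stage.
All stages carried — the borrower prevails on this issue.
— Issue III —
Stage III.1 — burden on borrower; standard: a clear and cogent showing (weight is at least 72).
    (i): 87 − 17 = 70 < 72 [not met]
    (j): 99 − 24 = 75 ≥ 72 [met]
  Not every element is met, so the borrower fails to carry Stage III.1.
The lender prevails on this issue.
Per-issue: Issue I → borrower; Issue II → borrower; Issue III → lender. The borrower must prevail on at least one issue; overall, the borrower prevails.

borrower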